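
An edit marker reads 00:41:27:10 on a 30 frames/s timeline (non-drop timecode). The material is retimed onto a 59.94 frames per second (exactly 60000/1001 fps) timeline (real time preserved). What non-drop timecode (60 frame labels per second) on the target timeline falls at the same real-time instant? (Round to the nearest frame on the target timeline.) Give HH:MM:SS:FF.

Source frame index: (0×3600 + 41×60 + 27) × 30 + 10 = 74620.
Real time: 74620 / (30) = 7462/3 s.
Target frame: (7462/3) × (60000/1001) = 1640000/11 ≈ 149090.909 → 149091.
At 60 labels/s: frame 149091 → 00:41:24:51.

00:41:24:51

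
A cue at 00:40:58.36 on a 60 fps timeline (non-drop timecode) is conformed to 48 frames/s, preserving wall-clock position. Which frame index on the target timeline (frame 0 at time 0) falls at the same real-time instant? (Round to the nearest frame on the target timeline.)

Source frame index: (0×3600 + 40×60 + 58) × 60 + 36 = 147516.
Real time: 147516 / (60) = 12293/5 s.
Target frame: (12293/5) × (48) = 590064/5 ≈ 118012.800 → 118013.

frame 118013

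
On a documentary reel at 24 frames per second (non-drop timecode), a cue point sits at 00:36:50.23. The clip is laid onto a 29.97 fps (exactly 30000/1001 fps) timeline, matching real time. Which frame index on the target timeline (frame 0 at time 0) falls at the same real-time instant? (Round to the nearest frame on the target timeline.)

frame 66262

Source frame index: (0×3600 + 36×60 + 50) × 24 + 23 = 53063.
Real time: 53063 / (24) = 53063/24 s.
Target frame: (53063/24) × (30000/1001) = 66328750/1001 ≈ 66262.488 → 66262.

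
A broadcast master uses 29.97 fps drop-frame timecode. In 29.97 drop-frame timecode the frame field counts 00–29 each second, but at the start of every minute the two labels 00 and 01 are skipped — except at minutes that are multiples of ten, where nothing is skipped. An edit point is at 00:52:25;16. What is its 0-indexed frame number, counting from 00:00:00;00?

94272

Complete 10-minute blocks: 5, each 17982 frames → 89910.
Remaining 2 whole minutes in the current block: 1800 + 1 × 1798 = 3598 frames.
Within the current minute: 25 × 30 + 16 − 2 = 764 (labels ;00/;01 skipped at this minute). Total = 89910 + 3598 + 764 = 94272.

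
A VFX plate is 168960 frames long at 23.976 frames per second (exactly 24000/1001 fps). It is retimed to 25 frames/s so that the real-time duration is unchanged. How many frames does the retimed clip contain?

Target frames = source frames × (target rate / source rate) = 168960 × (25)/(24000/1001) = 168960 × 1001/960 = 176176.

176176 frames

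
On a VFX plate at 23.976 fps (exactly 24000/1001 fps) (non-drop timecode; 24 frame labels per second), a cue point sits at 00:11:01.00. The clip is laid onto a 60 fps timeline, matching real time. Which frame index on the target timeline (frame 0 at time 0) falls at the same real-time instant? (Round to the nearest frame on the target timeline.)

frame 39700

Source frame index: (0×3600 + 11×60 + 1) × 24 + 0 = 15864.
Real time: 15864 / (24000/1001) = 661661/1000 s.
Target frame: (661661/1000) × (60) = 1984983/50 ≈ 39699.660 → 39700.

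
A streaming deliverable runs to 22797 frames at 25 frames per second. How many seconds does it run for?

Running time = 22797 / (25) = 911.88 s.

911.88 seconds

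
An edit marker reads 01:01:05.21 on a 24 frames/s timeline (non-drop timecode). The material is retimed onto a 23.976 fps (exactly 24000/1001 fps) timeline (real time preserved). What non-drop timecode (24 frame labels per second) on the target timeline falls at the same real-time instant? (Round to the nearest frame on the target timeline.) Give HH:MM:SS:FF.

01:01:02:05

Source frame index: (1×3600 + 1×60 + 5) × 24 + 21 = 87981.
Real time: 87981 / (24) = 29327/8 s.
Target frame: (29327/8) × (24000/1001) = 87981000/1001 ≈ 87893.107 → 87893.
At 24 labels/s: frame 87893 → 01:01:02:05.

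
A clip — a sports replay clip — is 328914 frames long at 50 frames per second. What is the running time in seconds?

6578.28 seconds

Running time = 328914 / (50) = 6578.28 s.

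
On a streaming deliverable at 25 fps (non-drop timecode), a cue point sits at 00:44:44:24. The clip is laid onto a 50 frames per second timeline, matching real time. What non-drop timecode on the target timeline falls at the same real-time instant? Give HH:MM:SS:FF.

00:44:44:48

Source frame index: (0×3600 + 44×60 + 44) × 25 + 24 = 67124.
Real time: 67124 / (25) = 67124/25 s.
Target frame: (67124/25) × (50) = 134248.
At 50 labels/s: frame 134248 → 00:44:44:48.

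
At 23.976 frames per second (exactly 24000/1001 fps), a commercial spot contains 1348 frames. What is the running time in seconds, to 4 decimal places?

56.2228 seconds

Running time = 1348 × 1001/24000 = 337337/6000 s ≈ 56.2228 s.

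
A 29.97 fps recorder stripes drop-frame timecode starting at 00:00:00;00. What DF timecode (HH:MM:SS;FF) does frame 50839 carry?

00:28:16;11

Ten DF minutes hold 17982 frames, so frame 50839 lies in block 2 (frames 35964–53945) with 14875 frames into that block.
The block's first minute is 1800 frames and the rest 1798 each; 14875 frames reaches minute 8, so 2 × 18 + 8 × 2 = 52 labels have been skipped so far.
Adding those back, label number 50839 + 52 = 50891 at 30 labels/s is 1696 s + 11 f = 0 h 28 min 16 s frame 11, i.e. 00:28:16;11.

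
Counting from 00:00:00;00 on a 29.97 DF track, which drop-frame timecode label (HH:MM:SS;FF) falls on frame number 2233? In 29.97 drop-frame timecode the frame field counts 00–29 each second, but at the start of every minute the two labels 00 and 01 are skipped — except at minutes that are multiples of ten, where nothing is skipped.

Ten DF minutes hold 17982 frames, so frame 2233 lies in block 0 (frames 0–17981) with 2233 frames into that block.
The block's first minute is 1800 frames and the rest 1798 each; 2233 frames reaches minute 1, so 0 × 18 + 1 × 2 = 2 labels have been skipped so far.
Adding those back, label number 2233 + 2 = 2235 at 30 labels/s is 74 s + 15 f = 0 h 1 min 14 s frame 15, i.e. 00:01:14;15.

00:01:14;15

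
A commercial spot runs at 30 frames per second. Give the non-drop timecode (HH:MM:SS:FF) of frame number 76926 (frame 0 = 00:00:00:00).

00:42:44:06

76926 ÷ 30 = 2564 full seconds, remainder 6 frames.
2564 s = 0 h 42 min 44 s.
Timecode: 00:42:44:06.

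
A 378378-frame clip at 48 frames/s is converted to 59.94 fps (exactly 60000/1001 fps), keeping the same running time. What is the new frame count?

472500 frames

Target frames = source frames × (target rate / source rate) = 378378 × (60000/1001)/(48) = 378378 × 1250/1001 = 472500.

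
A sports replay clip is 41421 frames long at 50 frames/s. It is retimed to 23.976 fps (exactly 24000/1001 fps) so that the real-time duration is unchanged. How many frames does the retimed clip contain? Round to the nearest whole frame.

19862 frames

Frames at target rate = 41421 × (24000/1001) / (50) = 19882080/1001 ≈ 19862.218.
Nearest whole frame: 19862.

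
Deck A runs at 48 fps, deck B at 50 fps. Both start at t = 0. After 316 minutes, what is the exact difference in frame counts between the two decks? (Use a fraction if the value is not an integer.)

316 min = 18960 s.
A emits 48 × 18960 = 910080 frames; B emits 50 × 18960 = 948000.
Difference = 37920 frames; B is ahead of A.

37920 frames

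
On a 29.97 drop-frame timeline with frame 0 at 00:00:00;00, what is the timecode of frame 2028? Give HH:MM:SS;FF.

Ten DF minutes hold 17982 frames, so frame 2028 lies in block 0 (frames 0–17981) with 2028 frames into that block.
The block's first minute is 1800 frames and the rest 1798 each; 2028 frames reaches minute 1, so 0 × 18 + 1 × 2 = 2 labels have been skipped so far.
Adding those back, label number 2028 + 2 = 2030 at 30 labels/s is 67 s + 20 f = 0 h 1 min 7 s frame 20, i.e. 00:01:07;20.

00:01:07;20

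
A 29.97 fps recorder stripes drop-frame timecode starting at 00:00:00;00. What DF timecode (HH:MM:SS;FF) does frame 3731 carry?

00:02:04;15

Each 10-minute DF block holds 10 × 60 × 30 − 9 × 2 = 17982 frames. 3731 ÷ 17982 → 0 full blocks, remainder 3731.
Within the partial block the first minute is 1800 frames and each further minute 1798, so 2 further minute boundaries passed. Total skipped labels = 18 × 0 + 2 × 2 = 4.
Non-drop label index = 3731 + 4 = 3735; at 30 labels/s that is 00:02:04:15, i.e. DF 00:02:04;15.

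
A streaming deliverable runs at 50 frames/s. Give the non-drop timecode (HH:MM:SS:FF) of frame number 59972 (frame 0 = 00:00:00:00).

59972 ÷ 50 = 1199 full seconds, remainder 22 frames.
1199 s = 0 h 19 min 59 s.
Timecode: 00:19:59:22.

00:19:59:22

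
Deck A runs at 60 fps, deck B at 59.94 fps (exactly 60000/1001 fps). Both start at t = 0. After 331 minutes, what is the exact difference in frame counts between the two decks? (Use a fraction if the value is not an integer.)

331 min = 19860 s.
A emits 60 × 19860 = 1191600 frames; B emits 60000/1001 × 19860 = 1191600000/1001.
Difference = 1191600/1001 frames (≈ 1190.4096); B is behind A.

1191600/1001 frames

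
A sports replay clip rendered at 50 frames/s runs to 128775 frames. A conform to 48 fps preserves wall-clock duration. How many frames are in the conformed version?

Frames at target rate = 128775 × (48) / (50) = 123624.

123624 frames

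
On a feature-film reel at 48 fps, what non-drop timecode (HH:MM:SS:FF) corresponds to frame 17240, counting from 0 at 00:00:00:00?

00:05:59:08

17240 ÷ 48 = 359 full seconds, remainder 8 frames.
359 s = 0 h 5 min 59 s.
Timecode: 00:05:59:08.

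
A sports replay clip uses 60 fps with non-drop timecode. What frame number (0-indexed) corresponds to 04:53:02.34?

Total seconds to the label: (4 × 3600 + 53 × 60 + 2) = 17582.
Frame index = 17582 × 60 + 34 = 1054954.

1054954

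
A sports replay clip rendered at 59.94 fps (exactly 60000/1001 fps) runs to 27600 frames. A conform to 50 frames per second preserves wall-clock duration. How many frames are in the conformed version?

Target frames = source frames × (target rate / source rate) = 27600 × (50)/(60000/1001) = 27600 × 1001/1200 = 23023.

23023 frames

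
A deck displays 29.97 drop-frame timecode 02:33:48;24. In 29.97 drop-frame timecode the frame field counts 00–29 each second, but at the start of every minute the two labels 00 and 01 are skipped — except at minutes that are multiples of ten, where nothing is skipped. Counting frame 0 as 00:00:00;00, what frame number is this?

Complete 10-minute blocks: 15, each 17982 frames → 269730.
Remaining 3 whole minutes in the current block: 1800 + 2 × 1798 = 5396 frames.
Within the current minute: 48 × 30 + 24 − 2 = 1462 (labels ;00/;01 skipped at this minute). Total = 269730 + 5396 + 1462 = 276588.

276588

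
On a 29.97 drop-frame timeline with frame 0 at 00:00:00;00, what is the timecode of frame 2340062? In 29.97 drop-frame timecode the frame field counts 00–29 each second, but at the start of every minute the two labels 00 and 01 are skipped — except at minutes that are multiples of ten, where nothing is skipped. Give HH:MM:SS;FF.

21:41:20;04

Each 10-minute DF block holds 10 × 60 × 30 − 9 × 2 = 17982 frames. 2340062 ÷ 17982 → 130 full blocks, remainder 2402.
Within the partial block the first minute is 1800 frames and each further minute 1798, so 1 further minute boundary passed. Total skipped labels = 18 × 130 + 2 × 1 = 2342.
Non-drop label index = 2340062 + 2342 = 2342404; at 30 labels/s that is 21:41:20:04, i.e. DF 21:41:20;04.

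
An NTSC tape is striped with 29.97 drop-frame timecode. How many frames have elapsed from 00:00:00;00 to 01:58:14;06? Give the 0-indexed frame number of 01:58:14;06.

Complete 10-minute blocks: 11, each 17982 frames → 197802.
Remaining 8 whole minutes in the current block: 1800 + 7 × 1798 = 14386 frames.
Within the current minute: 14 × 30 + 6 − 2 = 424 (labels ;00/;01 skipped at this minute). Total = 197802 + 14386 + 424 = 212612.

212612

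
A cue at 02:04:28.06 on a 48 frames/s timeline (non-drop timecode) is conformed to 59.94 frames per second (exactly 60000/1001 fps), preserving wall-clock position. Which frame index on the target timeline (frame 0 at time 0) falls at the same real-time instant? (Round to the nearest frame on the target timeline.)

Source frame index: (2×3600 + 4×60 + 28) × 48 + 6 = 358470.
Real time: 358470 / (48) = 59745/8 s.
Target frame: (59745/8) × (60000/1001) = 64012500/143 ≈ 447639.860 → 447640.

frame 447640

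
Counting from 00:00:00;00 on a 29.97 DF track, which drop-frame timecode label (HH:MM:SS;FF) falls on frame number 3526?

Each 10-minute DF block holds 10 × 60 × 30 − 9 × 2 = 17982 frames. 3526 ÷ 17982 → 0 full blocks, remainder 3526.
Within the partial block the first minute is 1800 frames and each further minute 1798, so 1 further minute boundary passed. Total skipped labels = 18 × 0 + 2 × 1 = 2.
Non-drop label index = 3526 + 2 = 3528; at 30 labels/s that is 00:01:57:18, i.e. DF 00:01:57;18.

00:01:57;18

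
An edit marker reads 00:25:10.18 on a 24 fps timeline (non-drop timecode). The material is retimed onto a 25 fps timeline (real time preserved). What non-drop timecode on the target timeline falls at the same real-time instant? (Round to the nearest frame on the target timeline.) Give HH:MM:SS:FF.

00:25:10:19

Source frame index: (0×3600 + 25×60 + 10) × 24 + 18 = 36258.
Real time: 36258 / (24) = 6043/4 s.
Target frame: (6043/4) × (25) = 151075/4 ≈ 37768.750 → 37769.
At 25 labels/s: frame 37769 → 00:25:10:19.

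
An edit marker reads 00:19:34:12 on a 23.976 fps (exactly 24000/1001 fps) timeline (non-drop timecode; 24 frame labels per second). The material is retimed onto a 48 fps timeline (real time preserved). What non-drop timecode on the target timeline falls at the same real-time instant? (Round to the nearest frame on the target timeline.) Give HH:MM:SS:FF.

00:19:35:32

Source frame index: (0×3600 + 19×60 + 34) × 24 + 12 = 28188.
Real time: 28188 / (24000/1001) = 2351349/2000 s.
Target frame: (2351349/2000) × (48) = 7054047/125 ≈ 56432.376 → 56432.
At 48 labels/s: frame 56432 → 00:19:35:32.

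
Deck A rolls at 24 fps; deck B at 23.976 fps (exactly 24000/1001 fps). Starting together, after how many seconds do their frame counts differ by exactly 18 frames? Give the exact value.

The gap grows by |24000/1001 − 24| = 24/1001 frames per second.
Time for a 18-frame gap: 18 ÷ (24/1001) = 750.75 s.

750.75 seconds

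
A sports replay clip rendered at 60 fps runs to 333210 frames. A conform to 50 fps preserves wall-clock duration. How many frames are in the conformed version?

Target frames = source frames × (target rate / source rate) = 333210 × (50)/(60) = 333210 × 5/6 = 277675.

277675 frames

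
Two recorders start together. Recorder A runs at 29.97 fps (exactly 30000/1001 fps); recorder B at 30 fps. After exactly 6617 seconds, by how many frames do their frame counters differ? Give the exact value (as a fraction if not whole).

A emits 30000/1001 × 6617 = 15270000/77 frames; B emits 30 × 6617 = 198510.
Difference = 15270/77 frames (≈ 198.3117); B is ahead of A.

15270/77 frames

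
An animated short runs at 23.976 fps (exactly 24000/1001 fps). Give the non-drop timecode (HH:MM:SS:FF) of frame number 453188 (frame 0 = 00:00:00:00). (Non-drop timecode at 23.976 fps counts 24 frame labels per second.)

453188 ÷ 24 = 18882 full seconds, remainder 20 frames.
18882 s = 5 h 14 min 42 s.
Timecode: 05:14:42:20.

05:14:42:20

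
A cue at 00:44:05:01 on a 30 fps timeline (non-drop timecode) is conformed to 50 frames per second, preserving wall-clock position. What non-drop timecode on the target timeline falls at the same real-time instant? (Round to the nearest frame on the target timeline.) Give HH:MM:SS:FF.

00:44:05:02

Source frame index: (0×3600 + 44×60 + 5) × 30 + 1 = 79351.
Real time: 79351 / (30) = 79351/30 s.
Target frame: (79351/30) × (50) = 396755/3 ≈ 132251.667 → 132252.
At 50 labels/s: frame 132252 → 00:44:05:02.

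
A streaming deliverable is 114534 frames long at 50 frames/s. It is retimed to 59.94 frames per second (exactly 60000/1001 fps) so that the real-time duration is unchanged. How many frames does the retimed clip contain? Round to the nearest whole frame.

137303 frames

Frames at target rate = 114534 × (60000/1001) / (50) = 19634400/143 ≈ 137303.497.
Nearest whole frame: 137303.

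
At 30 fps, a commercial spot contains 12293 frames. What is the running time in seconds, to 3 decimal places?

Running time = 12293 × 1/30 = 12293/30 s ≈ 409.767 s.

409.767 seconds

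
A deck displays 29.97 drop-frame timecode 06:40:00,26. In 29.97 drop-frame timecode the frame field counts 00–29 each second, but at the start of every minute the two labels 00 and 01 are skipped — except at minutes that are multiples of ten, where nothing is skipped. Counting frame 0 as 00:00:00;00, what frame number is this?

719306

Complete 10-minute blocks: 40, each 17982 frames → 719280.
Remaining 0 whole minutes in the current block: 0 frames.
Within the current minute: 0 × 30 + 26 = 26. Total = 719280 + 0 + 26 = 719306.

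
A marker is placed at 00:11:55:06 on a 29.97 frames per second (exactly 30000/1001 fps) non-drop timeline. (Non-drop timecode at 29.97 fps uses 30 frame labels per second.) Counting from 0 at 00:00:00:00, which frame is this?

21456

Total seconds to the label: (0 × 3600 + 11 × 60 + 55) = 715.
Frame index = 715 × 30 + 6 = 21456.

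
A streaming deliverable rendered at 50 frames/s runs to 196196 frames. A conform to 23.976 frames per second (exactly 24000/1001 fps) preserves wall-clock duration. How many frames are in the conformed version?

94080 frames

Target frames = source frames × (target rate / source rate) = 196196 × (24000/1001)/(50) = 196196 × 480/1001 = 94080.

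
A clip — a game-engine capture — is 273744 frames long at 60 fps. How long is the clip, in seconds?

4562.4 seconds

Running time = 273744 / (60) = 4562.4 s.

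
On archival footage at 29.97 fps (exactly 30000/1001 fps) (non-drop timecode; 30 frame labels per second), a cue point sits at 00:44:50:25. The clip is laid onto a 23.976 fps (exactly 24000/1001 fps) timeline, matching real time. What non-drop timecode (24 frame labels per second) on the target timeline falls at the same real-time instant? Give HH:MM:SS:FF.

Source frame index: (0×3600 + 44×60 + 50) × 30 + 25 = 80725.
Real time: 80725 / (30000/1001) = 3232229/1200 s.
Target frame: (3232229/1200) × (24000/1001) = 64580.
At 24 labels/s: frame 64580 → 00:44:50:20.

00:44:50:20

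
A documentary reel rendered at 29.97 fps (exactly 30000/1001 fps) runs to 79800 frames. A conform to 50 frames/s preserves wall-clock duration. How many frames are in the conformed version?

133133 frames

Target frames = source frames × (target rate / source rate) = 79800 × (50)/(30000/1001) = 79800 × 1001/600 = 133133.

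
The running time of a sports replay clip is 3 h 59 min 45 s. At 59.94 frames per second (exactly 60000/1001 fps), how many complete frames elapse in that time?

862237 frames

3 h 59 min 45 s = 14385 s.
Frames = 14385 × 60000/1001 = 123300000/143 ≈ 862237.7622.
Complete frames: 862237.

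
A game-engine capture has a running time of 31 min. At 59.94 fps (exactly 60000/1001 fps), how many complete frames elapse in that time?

31 min = 1860 s.
Frames = 1860 × 60000/1001 = 111600000/1001 ≈ 111488.5115.
Complete frames: 111488.

111488 frames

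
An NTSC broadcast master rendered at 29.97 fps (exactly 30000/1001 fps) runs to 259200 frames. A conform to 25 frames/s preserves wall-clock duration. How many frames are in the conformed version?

216216 frames

Target frames = source frames × (target rate / source rate) = 259200 × (25)/(30000/1001) = 259200 × 1001/1200 = 216216.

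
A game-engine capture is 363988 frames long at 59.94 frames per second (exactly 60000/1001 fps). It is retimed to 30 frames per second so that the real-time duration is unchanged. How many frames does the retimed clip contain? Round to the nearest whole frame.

Frames at target rate = 363988 × (30) / (60000/1001) = 91087997/500 ≈ 182175.994.
Nearest whole frame: 182176.

182176 frames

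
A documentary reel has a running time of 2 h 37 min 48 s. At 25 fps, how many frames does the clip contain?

236700 frames

2 h 37 min 48 s = 9468 s.
Frames = 9468 × 25 = 236700.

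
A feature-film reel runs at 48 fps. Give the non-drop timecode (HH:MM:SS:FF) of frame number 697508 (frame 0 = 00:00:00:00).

697508 ÷ 48 = 14531 full seconds, remainder 20 frames.
14531 s = 4 h 2 min 11 s.
Timecode: 04:02:11:20.

04:02:11:20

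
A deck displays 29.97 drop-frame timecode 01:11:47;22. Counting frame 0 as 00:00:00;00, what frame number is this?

As if non-drop at 30 labels/s: (1 × 3600 + 11 × 60 + 47) × 30 + 22 = 129232.
Minute boundaries passed: 71; those not divisible by 10: 71 − 7 = 64; dropped labels = 2 × 64 = 128.
Actual frame index = 129232 − 128 = 129104.

129104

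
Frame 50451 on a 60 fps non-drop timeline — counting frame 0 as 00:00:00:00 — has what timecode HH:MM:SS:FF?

50451 ÷ 60 = 840 full seconds, remainder 51 frames.
840 s = 0 h 14 min 0 s.
Timecode: 00:14:00:51.

00:14:00:51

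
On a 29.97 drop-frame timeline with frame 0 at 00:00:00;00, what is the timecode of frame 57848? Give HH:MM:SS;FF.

Ten DF minutes hold 17982 frames, so frame 57848 lies in block 3 (frames 53946–71927) with 3902 frames into that block.
The block's first minute is 1800 frames and the rest 1798 each; 3902 frames reaches minute 2, so 3 × 18 + 2 × 2 = 58 labels have been skipped so far.
Adding those back, label number 57848 + 58 = 57906 at 30 labels/s is 1930 s + 6 f = 0 h 32 min 10 s frame 6, i.e. 00:32:10;06.

00:32:10;06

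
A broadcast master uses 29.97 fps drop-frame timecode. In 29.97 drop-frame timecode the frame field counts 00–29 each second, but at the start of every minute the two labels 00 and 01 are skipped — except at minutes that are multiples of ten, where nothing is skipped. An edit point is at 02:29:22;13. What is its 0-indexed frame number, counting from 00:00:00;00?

As if non-drop at 30 labels/s: (2 × 3600 + 29 × 60 + 22) × 30 + 13 = 268873.
Minute boundaries passed: 149; those not divisible by 10: 149 − 14 = 135; dropped labels = 2 × 135 = 270.
Actual frame index = 268873 − 270 = 268603.

268603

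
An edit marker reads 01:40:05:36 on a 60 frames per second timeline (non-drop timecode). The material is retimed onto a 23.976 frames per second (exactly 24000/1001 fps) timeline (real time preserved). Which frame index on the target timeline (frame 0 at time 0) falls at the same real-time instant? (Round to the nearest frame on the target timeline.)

frame 143990

Source frame index: (1×3600 + 40×60 + 5) × 60 + 36 = 360336.
Real time: 360336 / (60) = 30028/5 s.
Target frame: (30028/5) × (24000/1001) = 144134400/1001 ≈ 143990.410 → 143990.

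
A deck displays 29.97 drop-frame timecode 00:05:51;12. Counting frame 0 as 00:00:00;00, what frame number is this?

10532

Complete 10-minute blocks: 0, each 17982 frames → 0.
Remaining 5 whole minutes in the current block: 1800 + 4 × 1798 = 8992 frames.
Within the current minute: 51 × 30 + 12 − 2 = 1540 (labels ;00/;01 skipped at this minute). Total = 0 + 8992 + 1540 = 10532.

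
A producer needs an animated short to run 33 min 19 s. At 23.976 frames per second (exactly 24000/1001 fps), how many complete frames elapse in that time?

33 min 19 s = 1999 s.
Frames = 1999 × 24000/1001 = 47976000/1001 ≈ 47928.0719.
Complete frames: 47928.

47928 frames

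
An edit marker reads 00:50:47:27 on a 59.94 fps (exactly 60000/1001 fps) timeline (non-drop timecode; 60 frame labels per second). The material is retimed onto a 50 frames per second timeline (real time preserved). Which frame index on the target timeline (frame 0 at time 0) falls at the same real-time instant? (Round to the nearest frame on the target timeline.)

Source frame index: (0×3600 + 50×60 + 47) × 60 + 27 = 182847.
Real time: 182847 / (60000/1001) = 61009949/20000 s.
Target frame: (61009949/20000) × (50) = 61009949/400 ≈ 152524.872 → 152525.

frame 152525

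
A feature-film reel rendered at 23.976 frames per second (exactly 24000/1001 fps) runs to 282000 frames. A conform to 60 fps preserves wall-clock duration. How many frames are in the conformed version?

705705 frames

Target frames = source frames × (target rate / source rate) = 282000 × (60)/(24000/1001) = 282000 × 1001/400 = 705705.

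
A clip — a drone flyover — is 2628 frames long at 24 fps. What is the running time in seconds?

Running time = 2628 / (24) = 109.5 s.

109.5 seconds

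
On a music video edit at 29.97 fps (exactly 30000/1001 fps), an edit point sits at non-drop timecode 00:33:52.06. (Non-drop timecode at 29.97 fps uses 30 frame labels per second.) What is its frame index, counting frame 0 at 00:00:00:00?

Total seconds to the label: (0 × 3600 + 33 × 60 + 52) = 2032.
Frame index = 2032 × 30 + 6 = 60966.

frame 60966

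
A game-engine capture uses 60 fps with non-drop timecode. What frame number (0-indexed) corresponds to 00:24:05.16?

86716

Total seconds to the label: (0 × 3600 + 24 × 60 + 5) = 1445.
Frame index = 1445 × 60 + 16 = 86716.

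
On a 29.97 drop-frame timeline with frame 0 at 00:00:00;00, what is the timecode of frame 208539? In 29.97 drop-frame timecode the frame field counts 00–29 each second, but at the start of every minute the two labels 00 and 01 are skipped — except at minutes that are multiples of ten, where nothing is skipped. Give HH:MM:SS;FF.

Each 10-minute DF block holds 10 × 60 × 30 − 9 × 2 = 17982 frames. 208539 ÷ 17982 → 11 full blocks, remainder 10737.
Within the partial block the first minute is 1800 frames and each further minute 1798, so 5 further minute boundaries passed. Total skipped labels = 18 × 11 + 2 × 5 = 208.
Non-drop label index = 208539 + 208 = 208747; at 30 labels/s that is 01:55:58:07, i.e. DF 01:55:58;07.

01:55:58;07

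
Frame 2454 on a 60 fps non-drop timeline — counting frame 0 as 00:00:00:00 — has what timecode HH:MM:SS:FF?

2454 ÷ 60 = 40 full seconds, remainder 54 frames.
40 s = 0 h 0 min 40 s.
Timecode: 00:00:40:54.

00:00:40:54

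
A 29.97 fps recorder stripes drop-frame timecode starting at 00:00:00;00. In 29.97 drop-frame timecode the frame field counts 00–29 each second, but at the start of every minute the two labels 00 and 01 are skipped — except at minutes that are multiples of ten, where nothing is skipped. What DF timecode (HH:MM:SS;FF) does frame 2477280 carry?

22:57:38;20

Ten DF minutes hold 17982 frames, so frame 2477280 lies in block 137 (frames 2463534–2481515) with 13746 frames into that block.
The block's first minute is 1800 frames and the rest 1798 each; 13746 frames reaches minute 7, so 137 × 18 + 7 × 2 = 2480 labels have been skipped so far.
Adding those back, label number 2477280 + 2480 = 2479760 at 30 labels/s is 82658 s + 20 f = 22 h 57 min 38 s frame 20, i.e. 22:57:38;20.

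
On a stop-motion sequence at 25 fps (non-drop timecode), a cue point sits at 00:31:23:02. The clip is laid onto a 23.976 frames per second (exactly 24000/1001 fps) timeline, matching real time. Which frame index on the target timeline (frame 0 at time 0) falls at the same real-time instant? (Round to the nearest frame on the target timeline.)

frame 45149

Source frame index: (0×3600 + 31×60 + 23) × 25 + 2 = 47077.
Real time: 47077 / (25) = 47077/25 s.
Target frame: (47077/25) × (24000/1001) = 45193920/1001 ≈ 45148.771 → 45149.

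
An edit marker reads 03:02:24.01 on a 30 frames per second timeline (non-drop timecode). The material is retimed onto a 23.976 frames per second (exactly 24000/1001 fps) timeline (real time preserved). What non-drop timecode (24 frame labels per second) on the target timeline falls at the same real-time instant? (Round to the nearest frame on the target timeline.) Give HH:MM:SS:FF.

03:02:13:02

Source frame index: (3×3600 + 2×60 + 24) × 30 + 1 = 328321.
Real time: 328321 / (30) = 328321/30 s.
Target frame: (328321/30) × (24000/1001) = 37522400/143 ≈ 262394.406 → 262394.
At 24 labels/s: frame 262394 → 03:02:13:02.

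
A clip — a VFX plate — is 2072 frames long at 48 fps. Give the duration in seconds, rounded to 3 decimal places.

43.167 seconds

Running time = 2072 × 1/48 = 259/6 s ≈ 43.167 s.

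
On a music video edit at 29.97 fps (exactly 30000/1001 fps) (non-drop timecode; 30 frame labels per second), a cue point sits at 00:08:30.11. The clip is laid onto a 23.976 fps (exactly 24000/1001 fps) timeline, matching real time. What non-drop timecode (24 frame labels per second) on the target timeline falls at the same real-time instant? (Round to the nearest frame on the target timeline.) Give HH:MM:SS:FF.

Source frame index: (0×3600 + 8×60 + 30) × 30 + 11 = 15311.
Real time: 15311 / (30000/1001) = 15326311/30000 s.
Target frame: (15326311/30000) × (24000/1001) = 61244/5 ≈ 12248.800 → 12249.
At 24 labels/s: frame 12249 → 00:08:30:09.

00:08:30:09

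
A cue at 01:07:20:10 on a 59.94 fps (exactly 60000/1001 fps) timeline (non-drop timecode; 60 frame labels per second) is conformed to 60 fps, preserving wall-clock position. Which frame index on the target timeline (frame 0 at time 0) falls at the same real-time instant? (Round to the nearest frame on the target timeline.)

Source frame index: (1×3600 + 7×60 + 20) × 60 + 10 = 242410.
Real time: 242410 / (60000/1001) = 24265241/6000 s.
Target frame: (24265241/6000) × (60) = 24265241/100 ≈ 242652.410 → 242652.

frame 242652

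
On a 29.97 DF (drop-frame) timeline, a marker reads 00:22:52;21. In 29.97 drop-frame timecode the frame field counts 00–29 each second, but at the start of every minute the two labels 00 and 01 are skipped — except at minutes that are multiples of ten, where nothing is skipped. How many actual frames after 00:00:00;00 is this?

Complete 10-minute blocks: 2, each 17982 frames → 35964.
Remaining 2 whole minutes in the current block: 1800 + 1 × 1798 = 3598 frames.
Within the current minute: 52 × 30 + 21 − 2 = 1579 (labels ;00/;01 skipped at this minute). Total = 35964 + 3598 + 1579 = 41141.

41141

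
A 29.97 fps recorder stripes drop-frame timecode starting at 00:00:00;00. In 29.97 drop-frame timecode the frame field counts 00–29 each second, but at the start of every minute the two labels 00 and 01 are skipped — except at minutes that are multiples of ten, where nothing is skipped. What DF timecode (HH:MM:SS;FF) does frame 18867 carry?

Ten DF minutes hold 17982 frames, so frame 18867 lies in block 1 (frames 17982–35963) with 885 frames into that block.
The block's first minute is 1800 frames and the rest 1798 each; 885 frames reaches minute 0, so 1 × 18 + 0 × 2 = 18 labels have been skipped so far.
Adding those back, label number 18867 + 18 = 18885 at 30 labels/s is 629 s + 15 f = 0 h 10 min 29 s frame 15, i.e. 00:10:29;15.

00:10:29;15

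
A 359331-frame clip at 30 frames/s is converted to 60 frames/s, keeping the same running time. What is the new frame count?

718662 frames

Target frames = source frames × (target rate / source rate) = 359331 × (60)/(30) = 359331 × 2 = 718662.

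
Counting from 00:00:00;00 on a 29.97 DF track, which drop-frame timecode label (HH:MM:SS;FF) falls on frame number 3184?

Ten DF minutes hold 17982 frames, so frame 3184 lies in block 0 (frames 0–17981) with 3184 frames into that block.
The block's first minute is 1800 frames and the rest 1798 each; 3184 frames reaches minute 1, so 0 × 18 + 1 × 2 = 2 labels have been skipped so far.
Adding those back, label number 3184 + 2 = 3186 at 30 labels/s is 106 s + 6 f = 0 h 1 min 46 s frame 6, i.e. 00:01:46;06.

00:01:46;06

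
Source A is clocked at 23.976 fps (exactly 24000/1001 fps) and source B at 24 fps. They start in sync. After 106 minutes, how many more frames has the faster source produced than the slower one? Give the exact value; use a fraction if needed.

106 min = 6360 s.
A emits 24000/1001 × 6360 = 152640000/1001 frames; B emits 24 × 6360 = 152640.
Difference = 152640/1001 frames (≈ 152.4875); B is ahead of A.

152640/1001 frames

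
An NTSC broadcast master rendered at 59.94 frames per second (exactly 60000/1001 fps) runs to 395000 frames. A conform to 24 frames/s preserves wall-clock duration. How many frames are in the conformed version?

Target frames = source frames × (target rate / source rate) = 395000 × (24)/(60000/1001) = 395000 × 1001/2500 = 158158.

158158 frames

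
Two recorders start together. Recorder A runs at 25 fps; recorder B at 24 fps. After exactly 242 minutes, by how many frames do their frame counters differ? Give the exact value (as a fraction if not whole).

242 min = 14520 s.
A emits 25 × 14520 = 363000 frames; B emits 24 × 14520 = 348480.
Difference = 14520 frames; B is behind A.

14520 frames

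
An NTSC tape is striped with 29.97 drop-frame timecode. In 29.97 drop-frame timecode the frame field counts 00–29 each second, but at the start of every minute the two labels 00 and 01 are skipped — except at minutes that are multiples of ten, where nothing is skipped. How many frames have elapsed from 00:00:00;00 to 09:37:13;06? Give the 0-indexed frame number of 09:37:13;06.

1037956

As if non-drop at 30 labels/s: (9 × 3600 + 37 × 60 + 13) × 30 + 6 = 1038996.
Minute boundaries passed: 577; those not divisible by 10: 577 − 57 = 520; dropped labels = 2 × 520 = 1040.
Actual frame index = 1038996 − 1040 = 1037956.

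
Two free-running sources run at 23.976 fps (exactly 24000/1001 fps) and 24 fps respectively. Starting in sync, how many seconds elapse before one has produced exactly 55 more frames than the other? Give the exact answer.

55055/24 seconds

The gap grows by |24 − 24000/1001| = 24/1001 frames per second.
Time for a 55-frame gap: 55 ÷ (24/1001) = 55055/24 s.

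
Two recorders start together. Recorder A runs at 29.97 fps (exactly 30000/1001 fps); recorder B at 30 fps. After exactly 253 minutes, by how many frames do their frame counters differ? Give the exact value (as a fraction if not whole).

253 min = 15180 s.
A emits 30000/1001 × 15180 = 41400000/91 frames; B emits 30 × 15180 = 455400.
Difference = 41400/91 frames (≈ 454.9451); B is ahead of A.

41400/91 frames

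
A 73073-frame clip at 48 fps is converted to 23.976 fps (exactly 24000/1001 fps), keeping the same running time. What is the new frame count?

Target frames = source frames × (target rate / source rate) = 73073 × (24000/1001)/(48) = 73073 × 500/1001 = 36500.

36500 frames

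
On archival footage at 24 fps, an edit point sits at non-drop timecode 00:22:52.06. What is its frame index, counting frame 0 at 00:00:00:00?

Total seconds to the label: (0 × 3600 + 22 × 60 + 52) = 1372.
Frame index = 1372 × 24 + 6 = 32934.

frame 32934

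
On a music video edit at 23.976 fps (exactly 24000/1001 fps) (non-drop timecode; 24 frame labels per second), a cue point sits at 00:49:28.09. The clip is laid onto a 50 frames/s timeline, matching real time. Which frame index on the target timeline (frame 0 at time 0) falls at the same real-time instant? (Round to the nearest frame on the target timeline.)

Source frame index: (0×3600 + 49×60 + 28) × 24 + 9 = 71241.
Real time: 71241 / (24000/1001) = 23770747/8000 s.
Target frame: (23770747/8000) × (50) = 23770747/160 ≈ 148567.169 → 148567.

frame 148567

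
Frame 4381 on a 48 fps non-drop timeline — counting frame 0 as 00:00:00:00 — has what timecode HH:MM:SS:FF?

4381 ÷ 48 = 91 full seconds, remainder 13 frames.
91 s = 0 h 1 min 31 s.
Timecode: 00:01:31:13.

00:01:31:13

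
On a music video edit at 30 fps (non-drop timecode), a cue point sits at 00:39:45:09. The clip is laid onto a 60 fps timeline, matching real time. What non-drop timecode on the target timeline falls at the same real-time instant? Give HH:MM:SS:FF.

Source frame index: (0×3600 + 39×60 + 45) × 30 + 9 = 71559.
Real time: 71559 / (30) = 23853/10 s.
Target frame: (23853/10) × (60) = 143118.
At 60 labels/s: frame 143118 → 00:39:45:18.

00:39:45:18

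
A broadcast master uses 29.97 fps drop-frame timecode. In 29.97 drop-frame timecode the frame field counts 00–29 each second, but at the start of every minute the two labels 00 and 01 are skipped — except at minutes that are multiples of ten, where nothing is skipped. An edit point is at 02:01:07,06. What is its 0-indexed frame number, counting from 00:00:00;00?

217798

Complete 10-minute blocks: 12, each 17982 frames → 215784.
Remaining 1 whole minute in the current block: 1800 + 0 × 1798 = 1800 frames.
Within the current minute: 7 × 30 + 6 − 2 = 214 (labels ;00/;01 skipped at this minute). Total = 215784 + 1800 + 214 = 217798.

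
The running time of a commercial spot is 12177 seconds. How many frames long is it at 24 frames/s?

292248 frames

Frames = 12177 × 24 = 292248.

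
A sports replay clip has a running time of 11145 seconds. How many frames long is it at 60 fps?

Frames = 11145 × 60 = 668700.

668700 frames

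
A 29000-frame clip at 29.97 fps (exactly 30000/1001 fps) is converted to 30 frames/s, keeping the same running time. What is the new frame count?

Target frames = source frames × (target rate / source rate) = 29000 × (30)/(30000/1001) = 29000 × 1001/1000 = 29029.

29029 frames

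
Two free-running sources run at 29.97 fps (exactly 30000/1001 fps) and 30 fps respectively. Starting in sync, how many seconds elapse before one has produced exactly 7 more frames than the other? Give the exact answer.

7007/30 seconds

The gap grows by |30 − 30000/1001| = 30/1001 frames per second.
Time for a 7-frame gap: 7 ÷ (30/1001) = 7007/30 s.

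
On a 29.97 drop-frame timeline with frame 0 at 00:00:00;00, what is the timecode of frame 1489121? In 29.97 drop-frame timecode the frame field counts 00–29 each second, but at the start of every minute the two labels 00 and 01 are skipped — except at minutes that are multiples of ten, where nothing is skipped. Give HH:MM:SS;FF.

13:48:07;03

Ten DF minutes hold 17982 frames, so frame 1489121 lies in block 82 (frames 1474524–1492505) with 14597 frames into that block.
The block's first minute is 1800 frames and the rest 1798 each; 14597 frames reaches minute 8, so 82 × 18 + 8 × 2 = 1492 labels have been skipped so far.
Adding those back, label number 1489121 + 1492 = 1490613 at 30 labels/s is 49687 s + 3 f = 13 h 48 min 7 s frame 3, i.e. 13:48:07;03.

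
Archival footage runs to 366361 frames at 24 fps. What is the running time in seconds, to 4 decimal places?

15265.0417 seconds

Running time = 366361 × 1/24 = 366361/24 s ≈ 15265.0417 s.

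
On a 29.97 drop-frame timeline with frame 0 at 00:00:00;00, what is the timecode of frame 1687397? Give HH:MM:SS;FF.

15:38:22;27

Ten DF minutes hold 17982 frames, so frame 1687397 lies in block 93 (frames 1672326–1690307) with 15071 frames into that block.
The block's first minute is 1800 frames and the rest 1798 each; 15071 frames reaches minute 8, so 93 × 18 + 8 × 2 = 1690 labels have been skipped so far.
Adding those back, label number 1687397 + 1690 = 1689087 at 30 labels/s is 56302 s + 27 f = 15 h 38 min 22 s frame 27, i.e. 15:38:22;27.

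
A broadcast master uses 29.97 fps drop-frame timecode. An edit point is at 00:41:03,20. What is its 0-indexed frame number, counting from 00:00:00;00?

Complete 10-minute blocks: 4, each 17982 frames → 71928.
Remaining 1 whole minute in the current block: 1800 + 0 × 1798 = 1800 frames.
Within the current minute: 3 × 30 + 20 − 2 = 108 (labels ;00/;01 skipped at this minute). Total = 71928 + 1800 + 108 = 73836.

73836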